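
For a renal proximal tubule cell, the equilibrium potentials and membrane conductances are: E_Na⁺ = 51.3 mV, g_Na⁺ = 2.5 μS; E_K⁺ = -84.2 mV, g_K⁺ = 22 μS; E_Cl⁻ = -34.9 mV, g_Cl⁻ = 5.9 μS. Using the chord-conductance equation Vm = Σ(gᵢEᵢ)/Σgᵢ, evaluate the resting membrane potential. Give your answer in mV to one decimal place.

Σ gᵢEᵢ = 2.5·(51.3) + 22·(-84.2) + 5.9·(-34.9) = -1930.06
Σ gᵢ = 2.5 + 22 + 5.9 = 30.4
Vm = -1930.06 / 30.4 = -63.49 mV

-63.5 mV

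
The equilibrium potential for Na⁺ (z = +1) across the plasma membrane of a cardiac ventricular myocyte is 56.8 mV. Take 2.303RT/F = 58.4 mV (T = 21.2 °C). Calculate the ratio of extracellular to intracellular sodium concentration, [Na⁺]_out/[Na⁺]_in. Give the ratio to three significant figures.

log₁₀([out]/[in]) = E·z/(58.4) = 56.8 × 1 / 58.4 = 0.9726
[out]/[in] = 10^(0.9726) = 9.389

9.39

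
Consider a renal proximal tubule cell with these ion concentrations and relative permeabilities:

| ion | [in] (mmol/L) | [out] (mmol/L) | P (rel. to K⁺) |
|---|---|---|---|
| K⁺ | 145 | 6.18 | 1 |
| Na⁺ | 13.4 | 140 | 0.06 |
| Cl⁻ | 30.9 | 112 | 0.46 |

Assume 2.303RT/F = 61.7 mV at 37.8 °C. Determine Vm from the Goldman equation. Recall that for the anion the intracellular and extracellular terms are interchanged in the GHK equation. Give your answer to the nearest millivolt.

-52 mV

Vm = 61.7 · log₁₀[(Σ P·[cation]ₒ + Σ P·[anion]ᵢ) / (Σ P·[cation]ᵢ + Σ P·[anion]ₒ)]
Numerator = 1×6.18 + 0.06×140 + 0.46×30.9 = 28.79
Denominator = 1×145 + 0.06×13.4 + 0.46×112 = 197.3
Vm = 61.7 · log₁₀(0.14592) = 61.7 × (-0.8359) = -51.57 mV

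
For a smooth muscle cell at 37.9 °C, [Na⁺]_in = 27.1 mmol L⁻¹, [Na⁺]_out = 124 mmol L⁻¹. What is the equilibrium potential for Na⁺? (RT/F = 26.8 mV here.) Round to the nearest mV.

41 mV

E = (26.8/z) · ln([Na⁺]_out/[Na⁺]_in) with z = +1.
= (26.8/1) · ln(124/27.1) = 26.80 · ln(4.576)
= 26.80 · (1.5207) = 40.76 mV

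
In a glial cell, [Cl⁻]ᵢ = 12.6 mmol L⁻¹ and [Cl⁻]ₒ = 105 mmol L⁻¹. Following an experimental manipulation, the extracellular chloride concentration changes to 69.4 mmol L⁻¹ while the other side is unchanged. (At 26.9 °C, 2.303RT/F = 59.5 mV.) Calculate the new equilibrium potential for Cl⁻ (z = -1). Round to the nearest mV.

After the shift: [Cl⁻]_out = 69.4, [Cl⁻]_in = 12.6 mmol L⁻¹.
E_new = (59.5/-1)·log₁₀(69.4/12.6) = -59.50 · (0.7410) = -44.09 mV

-44 mV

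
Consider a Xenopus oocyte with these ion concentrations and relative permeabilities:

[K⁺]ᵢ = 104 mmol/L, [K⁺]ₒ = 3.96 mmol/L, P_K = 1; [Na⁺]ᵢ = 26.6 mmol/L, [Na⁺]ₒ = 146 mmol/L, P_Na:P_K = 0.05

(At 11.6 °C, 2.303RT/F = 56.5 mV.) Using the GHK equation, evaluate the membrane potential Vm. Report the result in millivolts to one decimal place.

Vm = 56.5 · log₁₀[(Σ P·[cation]ₒ + Σ P·[anion]ᵢ) / (Σ P·[cation]ᵢ + Σ P·[anion]ₒ)]
Numerator = 1×3.96 + 0.05×146 = 11.26
Denominator = 1×104 + 0.05×26.6 = 105.3
Vm = 56.5 · log₁₀(0.1069) = 56.5 × (-0.9710) = -54.86 mV

-54.9 mV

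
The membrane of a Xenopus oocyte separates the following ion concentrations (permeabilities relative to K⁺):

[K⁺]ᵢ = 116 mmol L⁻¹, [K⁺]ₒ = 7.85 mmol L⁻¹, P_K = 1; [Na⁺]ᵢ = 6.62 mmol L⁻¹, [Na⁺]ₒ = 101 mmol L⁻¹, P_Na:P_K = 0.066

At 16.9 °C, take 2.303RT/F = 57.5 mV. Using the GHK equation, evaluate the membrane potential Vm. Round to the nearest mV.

Vm = 57.5 · log₁₀[(Σ P·[cation]ₒ + Σ P·[anion]ᵢ) / (Σ P·[cation]ᵢ + Σ P·[anion]ₒ)]
Numerator = 1×7.85 + 0.066×101 = 14.52
Denominator = 1×116 + 0.066×6.62 = 116.4
Vm = 57.5 · log₁₀(0.12467) = 57.5 × (-0.9042) = -51.99 mV

-52 mV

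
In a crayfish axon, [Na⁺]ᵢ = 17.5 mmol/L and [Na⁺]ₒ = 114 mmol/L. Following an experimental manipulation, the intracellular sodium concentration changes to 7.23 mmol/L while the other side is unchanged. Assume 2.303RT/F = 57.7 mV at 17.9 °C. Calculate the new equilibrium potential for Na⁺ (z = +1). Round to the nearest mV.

69 mV

After the shift: [Na⁺]_out = 114, [Na⁺]_in = 7.23 mmol/L.
E_new = (57.7/1)·log₁₀(114/7.23) = 57.70 · (1.1978) = 69.11 mV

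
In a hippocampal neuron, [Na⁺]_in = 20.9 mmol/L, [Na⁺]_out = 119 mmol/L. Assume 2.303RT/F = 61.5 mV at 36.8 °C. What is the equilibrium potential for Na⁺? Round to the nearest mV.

E = (61.5/z) · log₁₀([Na⁺]_out/[Na⁺]_in) with z = +1.
= (61.5/1) · log₁₀(119/20.9) = 61.50 · log₁₀(5.694)
= 61.50 · (0.7554) = 46.46 mV

46 mV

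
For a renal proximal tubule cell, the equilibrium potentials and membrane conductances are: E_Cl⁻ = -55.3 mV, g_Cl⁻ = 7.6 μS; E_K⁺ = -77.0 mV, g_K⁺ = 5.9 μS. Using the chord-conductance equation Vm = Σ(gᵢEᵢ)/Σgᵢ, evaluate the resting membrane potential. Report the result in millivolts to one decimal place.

Σ gᵢEᵢ = 7.6·(-55.3) + 5.9·(-77.0) = -874.58
Σ gᵢ = 7.6 + 5.9 = 13.5
Vm = -874.58 / 13.5 = -64.78 mV

-64.8 mV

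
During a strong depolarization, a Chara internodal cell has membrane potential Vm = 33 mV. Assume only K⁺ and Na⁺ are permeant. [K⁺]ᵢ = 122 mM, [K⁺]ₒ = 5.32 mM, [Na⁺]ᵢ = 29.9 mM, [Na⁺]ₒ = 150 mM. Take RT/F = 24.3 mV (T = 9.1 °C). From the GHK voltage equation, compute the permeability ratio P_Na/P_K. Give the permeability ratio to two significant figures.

14

Let α = P_Na/P_K. GHK: Vm = 24.3·ln[(Kₒ + α·Naₒ)/(Kᵢ + α·Naᵢ)].
e^(Vm/24.3) = e^(33.0/24.3) = 3.8885
So 3.8885·(Kᵢ + α·Naᵢ) = Kₒ + α·Naₒ → α = (3.8885·122.0 − 5.32) / (150.0 − 3.8885·29.9)
α = (474.4 − 5.32) / (150.0 − 116.3) = 469.1/33.73 = 13.91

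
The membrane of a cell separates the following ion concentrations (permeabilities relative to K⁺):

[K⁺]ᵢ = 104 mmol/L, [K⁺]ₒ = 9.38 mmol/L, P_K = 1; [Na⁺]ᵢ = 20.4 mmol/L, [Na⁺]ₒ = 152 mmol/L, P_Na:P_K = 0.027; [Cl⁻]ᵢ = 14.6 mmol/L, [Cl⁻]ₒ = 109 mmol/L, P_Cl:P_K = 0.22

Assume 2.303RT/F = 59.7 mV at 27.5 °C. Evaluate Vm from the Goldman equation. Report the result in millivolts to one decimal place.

-52.9 mV

Vm = 59.7 · log₁₀[(Σ P·[cation]ₒ + Σ P·[anion]ᵢ) / (Σ P·[cation]ᵢ + Σ P·[anion]ₒ)]
Numerator = 1×9.38 + 0.027×152 + 0.22×14.6 = 16.7
Denominator = 1×104 + 0.027×20.4 + 0.22×109 = 128.5
Vm = 59.7 · log₁₀(0.1299) = 59.7 × (-0.8864) = -52.92 mV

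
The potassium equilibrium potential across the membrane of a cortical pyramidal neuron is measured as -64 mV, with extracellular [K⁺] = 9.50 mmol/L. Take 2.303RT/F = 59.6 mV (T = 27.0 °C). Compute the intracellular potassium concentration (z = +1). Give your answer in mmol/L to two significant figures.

110 mmol/L

Nernst: E = (59.6/1) · log₁₀([out]/[in]), so log₁₀([out]/[in]) = -64.0 × 1 / 59.6 = -1.0738.
[out]/[in] = 10^(-1.0738) = 0.08437.
[in] = 9.50 / 0.08437 = 112.6 mmol/L.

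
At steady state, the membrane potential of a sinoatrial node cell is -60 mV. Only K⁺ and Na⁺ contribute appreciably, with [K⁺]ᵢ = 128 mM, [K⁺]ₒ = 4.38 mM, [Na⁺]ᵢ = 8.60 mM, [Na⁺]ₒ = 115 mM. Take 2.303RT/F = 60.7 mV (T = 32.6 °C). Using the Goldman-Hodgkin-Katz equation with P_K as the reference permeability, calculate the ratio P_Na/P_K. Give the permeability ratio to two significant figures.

Let α = P_Na/P_K. GHK: Vm = 60.7·log₁₀[(Kₒ + α·Naₒ)/(Kᵢ + α·Naᵢ)].
10^(Vm/60.7) = 10^(-60.0/60.7) = 0.10269
So 0.10269·(Kᵢ + α·Naᵢ) = Kₒ + α·Naₒ → α = (0.10269·128.0 − 4.38) / (115.0 − 0.10269·8.6)
α = (13.14 − 4.38) / (115.0 − 0.8831) = 8.764/114.1 = 0.0768

0.077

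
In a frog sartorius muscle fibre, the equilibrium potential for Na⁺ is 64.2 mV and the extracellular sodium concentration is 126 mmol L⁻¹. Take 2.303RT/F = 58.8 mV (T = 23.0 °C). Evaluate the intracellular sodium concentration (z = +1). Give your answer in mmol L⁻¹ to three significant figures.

10.2 mmol L⁻¹

Nernst: E = (58.8/1) · log₁₀([out]/[in]), so log₁₀([out]/[in]) = 64.2 × 1 / 58.8 = 1.0918.
[out]/[in] = 10^(1.0918) = 12.35.
[in] = 126 / 12.35 = 10.2 mmol L⁻¹.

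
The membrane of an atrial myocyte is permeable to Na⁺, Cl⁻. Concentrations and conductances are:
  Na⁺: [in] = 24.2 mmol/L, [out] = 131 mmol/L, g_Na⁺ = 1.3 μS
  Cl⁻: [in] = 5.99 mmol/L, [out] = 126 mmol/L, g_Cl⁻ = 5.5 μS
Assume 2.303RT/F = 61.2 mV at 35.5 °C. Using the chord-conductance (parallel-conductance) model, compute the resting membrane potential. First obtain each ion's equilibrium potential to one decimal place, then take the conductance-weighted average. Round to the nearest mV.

-57 mV

E_Na⁺ = (61.2/1)·log₁₀(131/24.2) = 44.9 mV
E_Cl⁻ = (61.2/-1)·log₁₀(126/5.99) = -81.0 mV
Vm = (Σ gᵢEᵢ)/(Σ gᵢ) = (1.3·44.9 + 5.5·-81.0) / (1.3 + 5.5)
= -387.13 / 6.8 = -56.93 mV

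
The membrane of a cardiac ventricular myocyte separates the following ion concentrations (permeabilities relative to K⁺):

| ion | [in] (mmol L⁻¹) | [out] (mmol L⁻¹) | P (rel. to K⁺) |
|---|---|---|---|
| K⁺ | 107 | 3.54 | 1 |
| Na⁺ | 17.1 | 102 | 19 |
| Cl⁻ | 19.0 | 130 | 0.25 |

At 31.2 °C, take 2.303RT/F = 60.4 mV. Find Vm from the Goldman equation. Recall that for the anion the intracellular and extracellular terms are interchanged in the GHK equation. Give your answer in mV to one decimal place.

Vm = 60.4 · log₁₀[(Σ P·[cation]ₒ + Σ P·[anion]ᵢ) / (Σ P·[cation]ᵢ + Σ P·[anion]ₒ)]
Numerator = 1×3.54 + 19×102 + 0.25×19.0 = 1946
Denominator = 1×107 + 19×17.1 + 0.25×130 = 464.4
Vm = 60.4 · log₁₀(4.191) = 60.4 × (0.6223) = 37.59 mV

37.6 mV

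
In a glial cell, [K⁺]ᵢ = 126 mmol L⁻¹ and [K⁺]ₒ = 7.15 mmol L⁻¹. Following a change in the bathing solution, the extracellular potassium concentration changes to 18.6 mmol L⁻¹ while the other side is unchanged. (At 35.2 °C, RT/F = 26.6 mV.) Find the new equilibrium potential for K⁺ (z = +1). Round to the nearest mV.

After the shift: [K⁺]_out = 18.6, [K⁺]_in = 126 mmol L⁻¹.
E_new = (26.6/1)·ln(18.6/126) = 26.60 · (-1.9131) = -50.89 mV

-51 mV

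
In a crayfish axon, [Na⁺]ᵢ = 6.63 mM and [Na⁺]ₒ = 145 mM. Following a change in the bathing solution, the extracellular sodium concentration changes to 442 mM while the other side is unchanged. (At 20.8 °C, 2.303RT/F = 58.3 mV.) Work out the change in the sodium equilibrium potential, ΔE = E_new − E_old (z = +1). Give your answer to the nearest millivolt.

E_old = (58.3/1)·log₁₀(145/6.63) = 78.11 mV
E_new = (58.3/1)·log₁₀(442/6.63) = 106.33 mV
ΔE = 106.33 − (78.11) = 28.22 mV

28 mV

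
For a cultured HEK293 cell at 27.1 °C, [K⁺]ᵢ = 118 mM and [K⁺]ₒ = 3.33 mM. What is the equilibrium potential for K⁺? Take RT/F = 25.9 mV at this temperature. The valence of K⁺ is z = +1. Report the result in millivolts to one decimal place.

-92.4 mV

E = (25.9/z) · ln([K⁺]_out/[K⁺]_in) with z = +1.
= (25.9/1) · ln(3.33/118) = 25.90 · ln(0.02822)
= 25.90 · (-3.5677) = -92.40 mV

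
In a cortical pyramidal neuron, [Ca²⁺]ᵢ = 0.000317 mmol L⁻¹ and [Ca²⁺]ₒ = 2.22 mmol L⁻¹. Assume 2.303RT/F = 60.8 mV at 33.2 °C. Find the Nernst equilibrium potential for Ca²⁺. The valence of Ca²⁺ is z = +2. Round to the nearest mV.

117 mV

E = (60.8/z) · log₁₀([Ca²⁺]_out/[Ca²⁺]_in) with z = +2.
= (60.8/2) · log₁₀(2.22/0.000317) = 30.40 · log₁₀(7003)
= 30.40 · (3.8453) = 116.90 mV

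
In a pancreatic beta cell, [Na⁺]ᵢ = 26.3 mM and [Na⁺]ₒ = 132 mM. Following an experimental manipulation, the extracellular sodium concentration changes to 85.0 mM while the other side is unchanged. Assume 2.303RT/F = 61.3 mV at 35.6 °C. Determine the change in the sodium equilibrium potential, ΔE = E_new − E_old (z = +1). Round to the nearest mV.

-12 mV

E_old = (61.3/1)·log₁₀(132/26.3) = 42.95 mV
E_new = (61.3/1)·log₁₀(85.0/26.3) = 31.23 mV
ΔE = 31.23 − (42.95) = -11.72 mV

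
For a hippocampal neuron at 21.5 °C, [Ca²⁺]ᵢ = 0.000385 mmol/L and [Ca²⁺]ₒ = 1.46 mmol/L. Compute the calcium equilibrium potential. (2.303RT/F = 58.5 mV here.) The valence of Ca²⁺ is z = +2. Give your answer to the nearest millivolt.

105 mV

E = (58.5/z) · log₁₀([Ca²⁺]_out/[Ca²⁺]_in) with z = +2.
= (58.5/2) · log₁₀(1.46/0.000385) = 29.25 · log₁₀(3792)
= 29.25 · (3.5789) = 104.68 mV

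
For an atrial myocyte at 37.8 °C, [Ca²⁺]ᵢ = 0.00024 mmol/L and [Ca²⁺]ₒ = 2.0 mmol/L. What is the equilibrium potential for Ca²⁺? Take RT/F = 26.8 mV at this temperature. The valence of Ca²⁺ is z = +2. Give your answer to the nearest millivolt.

E = (26.8/z) · ln([Ca²⁺]_out/[Ca²⁺]_in) with z = +2.
= (26.8/2) · ln(2.0/0.00024) = 13.40 · ln(8333)
= 13.40 · (9.0280) = 120.98 mV

121 mV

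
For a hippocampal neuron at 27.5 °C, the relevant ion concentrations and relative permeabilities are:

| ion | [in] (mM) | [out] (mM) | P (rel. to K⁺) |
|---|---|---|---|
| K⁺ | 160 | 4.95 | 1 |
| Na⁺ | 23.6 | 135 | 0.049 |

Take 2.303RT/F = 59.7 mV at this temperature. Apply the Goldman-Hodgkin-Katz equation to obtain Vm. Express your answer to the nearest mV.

Vm = 59.7 · log₁₀[(Σ P·[cation]ₒ + Σ P·[anion]ᵢ) / (Σ P·[cation]ᵢ + Σ P·[anion]ₒ)]
Numerator = 1×4.95 + 0.049×135 = 11.57
Denominator = 1×160 + 0.049×23.6 = 161.2
Vm = 59.7 · log₁₀(0.071763) = 59.7 × (-1.1441) = -68.30 mV

-68 mV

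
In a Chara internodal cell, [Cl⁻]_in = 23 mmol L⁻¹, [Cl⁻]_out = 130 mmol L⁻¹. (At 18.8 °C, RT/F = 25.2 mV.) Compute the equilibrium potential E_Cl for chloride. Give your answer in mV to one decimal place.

-43.6 mV

E = (25.2/z) · ln([Cl⁻]_out/[Cl⁻]_in) with z = -1.
For an anion, dividing by z = -1 reverses the sign.
= (25.2/-1) · ln(130/23) = -25.20 · ln(5.652)
= -25.20 · (1.7320) = -43.65 mV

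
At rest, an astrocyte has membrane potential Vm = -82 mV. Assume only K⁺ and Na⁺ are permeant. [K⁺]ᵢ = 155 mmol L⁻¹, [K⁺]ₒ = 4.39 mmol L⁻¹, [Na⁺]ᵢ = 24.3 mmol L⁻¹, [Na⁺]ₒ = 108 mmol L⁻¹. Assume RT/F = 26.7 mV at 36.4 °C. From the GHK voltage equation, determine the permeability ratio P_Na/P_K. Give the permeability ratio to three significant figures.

0.0262

Let α = P_Na/P_K. GHK: Vm = 26.7·ln[(Kₒ + α·Naₒ)/(Kᵢ + α·Naᵢ)].
e^(Vm/26.7) = e^(-82.0/26.7) = 0.046367
So 0.046367·(Kᵢ + α·Naᵢ) = Kₒ + α·Naₒ → α = (0.046367·155.0 − 4.39) / (108.0 − 0.046367·24.3)
α = (7.187 − 4.39) / (108.0 − 1.127) = 2.797/106.9 = 0.02617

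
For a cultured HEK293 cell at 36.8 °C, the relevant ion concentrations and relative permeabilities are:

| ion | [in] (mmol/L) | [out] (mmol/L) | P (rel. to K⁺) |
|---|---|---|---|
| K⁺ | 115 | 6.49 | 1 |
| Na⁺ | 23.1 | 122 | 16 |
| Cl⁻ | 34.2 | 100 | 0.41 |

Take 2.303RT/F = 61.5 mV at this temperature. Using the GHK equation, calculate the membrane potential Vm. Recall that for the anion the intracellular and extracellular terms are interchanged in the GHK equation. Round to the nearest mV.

Vm = 61.5 · log₁₀[(Σ P·[cation]ₒ + Σ P·[anion]ᵢ) / (Σ P·[cation]ᵢ + Σ P·[anion]ₒ)]
Numerator = 1×6.49 + 16×122 + 0.41×34.2 = 1973
Denominator = 1×115 + 16×23.1 + 0.41×100 = 525.6
Vm = 61.5 · log₁₀(3.7529) = 61.5 × (0.5744) = 35.32 mV

35 mV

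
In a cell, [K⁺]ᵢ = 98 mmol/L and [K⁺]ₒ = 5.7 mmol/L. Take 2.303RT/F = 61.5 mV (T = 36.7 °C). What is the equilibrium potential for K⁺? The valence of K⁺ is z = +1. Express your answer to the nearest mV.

E = (61.5/z) · log₁₀([K⁺]_out/[K⁺]_in) with z = +1.
= (61.5/1) · log₁₀(5.7/98) = 61.50 · log₁₀(0.05816)
= 61.50 · (-1.2354) = -75.97 mV

-76 mV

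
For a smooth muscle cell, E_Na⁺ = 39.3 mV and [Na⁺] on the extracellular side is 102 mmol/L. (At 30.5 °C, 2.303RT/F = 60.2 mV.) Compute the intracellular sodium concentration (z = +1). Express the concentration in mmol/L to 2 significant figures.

23 mmol/L

Nernst: E = (60.2/1) · log₁₀([out]/[in]), so log₁₀([out]/[in]) = 39.3 × 1 / 60.2 = 0.6528.
[out]/[in] = 10^(0.6528) = 4.496.
[in] = 102 / 4.496 = 22.69 mmol/L.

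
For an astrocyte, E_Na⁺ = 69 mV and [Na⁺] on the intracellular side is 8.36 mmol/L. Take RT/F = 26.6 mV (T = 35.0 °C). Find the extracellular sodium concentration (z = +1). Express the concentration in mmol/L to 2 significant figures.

110 mmol/L

Nernst: E = (26.6/1) · ln([out]/[in]), so ln([out]/[in]) = 69.0 × 1 / 26.6 = 2.5940.
[out]/[in] = e^(2.5940) = 13.38.
[out] = 13.38 × 8.36 = 111.9 mmol/L.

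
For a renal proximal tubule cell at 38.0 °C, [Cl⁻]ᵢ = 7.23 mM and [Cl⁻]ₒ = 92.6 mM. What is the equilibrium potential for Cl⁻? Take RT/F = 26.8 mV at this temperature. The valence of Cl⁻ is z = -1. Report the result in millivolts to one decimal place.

E = (26.8/z) · ln([Cl⁻]_out/[Cl⁻]_in) with z = -1.
For an anion, dividing by z = -1 reverses the sign.
= (26.8/-1) · ln(92.6/7.23) = -26.80 · ln(12.81)
= -26.80 · (2.5501) = -68.34 mV

-68.3 mV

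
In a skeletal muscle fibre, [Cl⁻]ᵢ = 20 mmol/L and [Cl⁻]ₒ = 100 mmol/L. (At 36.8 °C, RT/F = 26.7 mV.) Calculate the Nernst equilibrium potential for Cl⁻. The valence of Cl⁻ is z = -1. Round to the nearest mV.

-43 mV

E = (26.7/z) · ln([Cl⁻]_out/[Cl⁻]_in) with z = -1.
For an anion, dividing by z = -1 reverses the sign.
= (26.7/-1) · ln(100/20) = -26.70 · ln(5)
= -26.70 · (1.6094) = -42.97 mV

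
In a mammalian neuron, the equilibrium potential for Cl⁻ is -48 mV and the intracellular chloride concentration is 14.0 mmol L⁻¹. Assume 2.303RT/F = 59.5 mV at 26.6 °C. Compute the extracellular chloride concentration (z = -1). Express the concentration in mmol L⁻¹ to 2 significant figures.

90 mmol L⁻¹

Nernst: E = (59.5/-1) · log₁₀([out]/[in]), so log₁₀([out]/[in]) = -48.0 × -1 / 59.5 = 0.8067.
[out]/[in] = 10^(0.8067) = 6.408.
[out] = 6.408 × 14.0 = 89.71 mmol L⁻¹.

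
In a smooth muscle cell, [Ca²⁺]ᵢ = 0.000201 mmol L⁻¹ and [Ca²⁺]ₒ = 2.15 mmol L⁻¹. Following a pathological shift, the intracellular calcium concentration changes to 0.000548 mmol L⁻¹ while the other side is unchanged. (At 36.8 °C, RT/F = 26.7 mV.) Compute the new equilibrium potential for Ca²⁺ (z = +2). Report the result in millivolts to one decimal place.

110.5 mV

After the shift: [Ca²⁺]_out = 2.15, [Ca²⁺]_in = 0.000548 mmol L⁻¹.
E_new = (26.7/2)·ln(2.15/0.000548) = 13.35 · (8.2747) = 110.47 mV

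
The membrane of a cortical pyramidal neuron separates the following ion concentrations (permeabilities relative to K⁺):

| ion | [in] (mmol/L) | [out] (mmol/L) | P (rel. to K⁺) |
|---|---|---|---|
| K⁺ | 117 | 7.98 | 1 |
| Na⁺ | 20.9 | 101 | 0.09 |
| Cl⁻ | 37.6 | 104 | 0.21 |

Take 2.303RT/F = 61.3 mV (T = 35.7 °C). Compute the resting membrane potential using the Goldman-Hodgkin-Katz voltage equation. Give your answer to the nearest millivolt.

-46 mV

Vm = 61.3 · log₁₀[(Σ P·[cation]ₒ + Σ P·[anion]ᵢ) / (Σ P·[cation]ᵢ + Σ P·[anion]ₒ)]
Numerator = 1×7.98 + 0.09×101 + 0.21×37.6 = 24.97
Denominator = 1×117 + 0.09×20.9 + 0.21×104 = 140.7
Vm = 61.3 · log₁₀(0.17741) = 61.3 × (-0.7510) = -46.04 mV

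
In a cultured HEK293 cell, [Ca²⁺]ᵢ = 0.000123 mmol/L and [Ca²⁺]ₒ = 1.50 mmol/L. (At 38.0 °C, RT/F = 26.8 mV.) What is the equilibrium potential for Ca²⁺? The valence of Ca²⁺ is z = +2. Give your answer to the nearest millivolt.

E = (26.8/z) · ln([Ca²⁺]_out/[Ca²⁺]_in) with z = +2.
= (26.8/2) · ln(1.50/0.000123) = 13.40 · ln(1.22e+04)
= 13.40 · (9.4088) = 126.08 mV

126 mV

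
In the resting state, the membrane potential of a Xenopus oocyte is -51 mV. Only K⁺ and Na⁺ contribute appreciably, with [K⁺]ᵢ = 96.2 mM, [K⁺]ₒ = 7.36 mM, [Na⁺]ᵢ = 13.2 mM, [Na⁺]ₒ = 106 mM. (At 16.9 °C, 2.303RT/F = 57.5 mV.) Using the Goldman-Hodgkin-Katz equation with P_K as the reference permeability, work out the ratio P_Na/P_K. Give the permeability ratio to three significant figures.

0.0491

Let α = P_Na/P_K. GHK: Vm = 57.5·log₁₀[(Kₒ + α·Naₒ)/(Kᵢ + α·Naᵢ)].
10^(Vm/57.5) = 10^(-51.0/57.5) = 0.12973
So 0.12973·(Kᵢ + α·Naᵢ) = Kₒ + α·Naₒ → α = (0.12973·96.2 − 7.36) / (106.0 − 0.12973·13.2)
α = (12.48 − 7.36) / (106.0 − 1.712) = 5.12/104.3 = 0.0491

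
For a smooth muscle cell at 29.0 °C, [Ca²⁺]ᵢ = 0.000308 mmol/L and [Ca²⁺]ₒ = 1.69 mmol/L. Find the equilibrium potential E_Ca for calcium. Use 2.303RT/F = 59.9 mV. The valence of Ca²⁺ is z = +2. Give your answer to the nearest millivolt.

E = (59.9/z) · log₁₀([Ca²⁺]_out/[Ca²⁺]_in) with z = +2.
= (59.9/2) · log₁₀(1.69/0.000308) = 29.95 · log₁₀(5487)
= 29.95 · (3.7393) = 111.99 mV

112 mV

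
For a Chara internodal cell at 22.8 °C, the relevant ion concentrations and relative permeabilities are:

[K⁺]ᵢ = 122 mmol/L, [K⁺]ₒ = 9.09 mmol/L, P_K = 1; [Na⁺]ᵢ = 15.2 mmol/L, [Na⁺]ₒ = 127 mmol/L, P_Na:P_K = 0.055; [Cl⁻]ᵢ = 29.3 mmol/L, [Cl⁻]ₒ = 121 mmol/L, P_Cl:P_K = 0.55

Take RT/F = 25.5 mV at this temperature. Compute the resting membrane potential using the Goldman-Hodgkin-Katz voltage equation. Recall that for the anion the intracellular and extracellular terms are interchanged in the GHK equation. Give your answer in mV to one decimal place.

Vm = 25.5 · ln[(Σ P·[cation]ₒ + Σ P·[anion]ᵢ) / (Σ P·[cation]ᵢ + Σ P·[anion]ₒ)]
Numerator = 1×9.09 + 0.055×127 + 0.55×29.3 = 32.19
Denominator = 1×122 + 0.055×15.2 + 0.55×121 = 189.4
Vm = 25.5 · ln(0.16997) = 25.5 × (-1.7721) = -45.19 mV

-45.2 mV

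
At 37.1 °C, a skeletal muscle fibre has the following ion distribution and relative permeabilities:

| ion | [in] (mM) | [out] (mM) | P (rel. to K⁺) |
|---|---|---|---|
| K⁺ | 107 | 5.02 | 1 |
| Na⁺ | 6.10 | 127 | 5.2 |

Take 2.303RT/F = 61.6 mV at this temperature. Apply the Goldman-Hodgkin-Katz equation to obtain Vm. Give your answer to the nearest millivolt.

Vm = 61.6 · log₁₀[(Σ P·[cation]ₒ + Σ P·[anion]ᵢ) / (Σ P·[cation]ᵢ + Σ P·[anion]ₒ)]
Numerator = 1×5.02 + 5.2×127 = 665.4
Denominator = 1×107 + 5.2×6.10 = 138.7
Vm = 61.6 · log₁₀(4.7969) = 61.6 × (0.6810) = 41.95 mV

42 mV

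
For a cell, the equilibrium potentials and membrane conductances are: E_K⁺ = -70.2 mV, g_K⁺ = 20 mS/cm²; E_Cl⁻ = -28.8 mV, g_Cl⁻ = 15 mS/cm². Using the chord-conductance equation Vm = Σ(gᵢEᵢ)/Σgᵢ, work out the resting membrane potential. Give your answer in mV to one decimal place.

-52.5 mV

Σ gᵢEᵢ = 20·(-70.2) + 15·(-28.8) = -1836.00
Σ gᵢ = 20 + 15 = 35
Vm = -1836.00 / 35 = -52.46 mV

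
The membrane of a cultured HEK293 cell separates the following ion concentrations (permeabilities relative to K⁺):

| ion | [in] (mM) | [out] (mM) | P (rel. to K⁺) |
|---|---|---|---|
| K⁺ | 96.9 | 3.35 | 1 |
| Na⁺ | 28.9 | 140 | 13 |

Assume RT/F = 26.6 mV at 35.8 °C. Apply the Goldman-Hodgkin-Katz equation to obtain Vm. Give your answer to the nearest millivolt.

Vm = 26.6 · ln[(Σ P·[cation]ₒ + Σ P·[anion]ᵢ) / (Σ P·[cation]ᵢ + Σ P·[anion]ₒ)]
Numerator = 1×3.35 + 13×140 = 1823
Denominator = 1×96.9 + 13×28.9 = 472.6
Vm = 26.6 · ln(3.8581) = 26.6 × (1.3502) = 35.91 mV

36 mV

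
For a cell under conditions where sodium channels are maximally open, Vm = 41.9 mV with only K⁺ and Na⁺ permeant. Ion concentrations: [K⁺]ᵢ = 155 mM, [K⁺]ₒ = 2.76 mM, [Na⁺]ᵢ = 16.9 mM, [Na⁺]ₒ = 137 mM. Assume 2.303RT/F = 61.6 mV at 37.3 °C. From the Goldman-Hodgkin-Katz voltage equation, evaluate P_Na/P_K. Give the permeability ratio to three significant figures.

13.2

Let α = P_Na/P_K. GHK: Vm = 61.6·log₁₀[(Kₒ + α·Naₒ)/(Kᵢ + α·Naᵢ)].
10^(Vm/61.6) = 10^(41.9/61.6) = 4.7884
So 4.7884·(Kᵢ + α·Naᵢ) = Kₒ + α·Naₒ → α = (4.7884·155.0 − 2.76) / (137.0 − 4.7884·16.9)
α = (742.2 − 2.76) / (137.0 − 80.92) = 739.4/56.08 = 13.19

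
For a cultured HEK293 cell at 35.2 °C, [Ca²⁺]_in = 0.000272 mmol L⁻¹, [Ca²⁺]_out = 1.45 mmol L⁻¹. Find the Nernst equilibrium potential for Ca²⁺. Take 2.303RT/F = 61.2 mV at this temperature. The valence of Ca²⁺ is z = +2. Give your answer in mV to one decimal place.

114.0 mV

E = (61.2/z) · log₁₀([Ca²⁺]_out/[Ca²⁺]_in) with z = +2.
= (61.2/2) · log₁₀(1.45/0.000272) = 30.60 · log₁₀(5331)
= 30.60 · (3.7268) = 114.04 mV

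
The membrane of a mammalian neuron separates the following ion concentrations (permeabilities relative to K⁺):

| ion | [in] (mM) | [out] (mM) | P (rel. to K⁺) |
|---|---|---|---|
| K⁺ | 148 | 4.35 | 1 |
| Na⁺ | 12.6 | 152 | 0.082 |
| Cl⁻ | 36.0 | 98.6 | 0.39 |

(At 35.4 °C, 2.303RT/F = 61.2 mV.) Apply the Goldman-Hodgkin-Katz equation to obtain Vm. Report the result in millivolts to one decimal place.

Vm = 61.2 · log₁₀[(Σ P·[cation]ₒ + Σ P·[anion]ᵢ) / (Σ P·[cation]ᵢ + Σ P·[anion]ₒ)]
Numerator = 1×4.35 + 0.082×152 + 0.39×36.0 = 30.85
Denominator = 1×148 + 0.082×12.6 + 0.39×98.6 = 187.5
Vm = 61.2 · log₁₀(0.16457) = 61.2 × (-0.7837) = -47.96 mV

-48.0 mV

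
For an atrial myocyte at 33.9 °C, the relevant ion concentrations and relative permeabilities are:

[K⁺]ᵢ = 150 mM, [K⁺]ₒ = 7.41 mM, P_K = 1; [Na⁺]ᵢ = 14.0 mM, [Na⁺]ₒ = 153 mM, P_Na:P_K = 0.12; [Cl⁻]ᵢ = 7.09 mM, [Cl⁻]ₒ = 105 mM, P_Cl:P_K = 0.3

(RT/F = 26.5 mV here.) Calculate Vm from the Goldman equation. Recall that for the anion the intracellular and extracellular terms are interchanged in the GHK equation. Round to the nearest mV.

Vm = 26.5 · ln[(Σ P·[cation]ₒ + Σ P·[anion]ᵢ) / (Σ P·[cation]ᵢ + Σ P·[anion]ₒ)]
Numerator = 1×7.41 + 0.12×153 + 0.3×7.09 = 27.9
Denominator = 1×150 + 0.12×14.0 + 0.3×105 = 183.2
Vm = 26.5 · ln(0.15229) = 26.5 × (-1.8820) = -49.87 mV

-50 mV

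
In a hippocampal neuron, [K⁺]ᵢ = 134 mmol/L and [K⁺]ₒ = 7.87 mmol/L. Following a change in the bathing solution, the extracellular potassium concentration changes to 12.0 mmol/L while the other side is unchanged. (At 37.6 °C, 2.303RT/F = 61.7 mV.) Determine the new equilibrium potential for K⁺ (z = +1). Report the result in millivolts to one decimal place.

-64.7 mV

After the shift: [K⁺]_out = 12.0, [K⁺]_in = 134 mmol/L.
E_new = (61.7/1)·log₁₀(12.0/134) = 61.70 · (-1.0479) = -64.66 mV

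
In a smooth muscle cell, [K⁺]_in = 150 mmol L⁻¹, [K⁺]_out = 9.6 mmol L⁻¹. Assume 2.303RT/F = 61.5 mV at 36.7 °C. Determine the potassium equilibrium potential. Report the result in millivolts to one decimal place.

E = (61.5/z) · log₁₀([K⁺]_out/[K⁺]_in) with z = +1.
= (61.5/1) · log₁₀(9.6/150) = 61.50 · log₁₀(0.064)
= 61.50 · (-1.1938) = -73.42 mV

-73.4 mV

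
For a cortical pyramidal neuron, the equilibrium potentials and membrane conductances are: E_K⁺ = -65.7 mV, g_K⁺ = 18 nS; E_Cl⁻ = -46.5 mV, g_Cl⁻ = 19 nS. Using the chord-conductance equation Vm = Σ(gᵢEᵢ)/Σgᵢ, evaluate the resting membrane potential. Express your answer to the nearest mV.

Σ gᵢEᵢ = 18·(-65.7) + 19·(-46.5) = -2066.10
Σ gᵢ = 18 + 19 = 37
Vm = -2066.10 / 37 = -55.84 mV

-56 mV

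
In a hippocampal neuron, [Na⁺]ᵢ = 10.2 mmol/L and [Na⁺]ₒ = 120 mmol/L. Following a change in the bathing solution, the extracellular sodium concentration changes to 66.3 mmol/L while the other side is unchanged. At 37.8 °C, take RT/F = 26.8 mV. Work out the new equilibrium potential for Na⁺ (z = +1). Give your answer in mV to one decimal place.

After the shift: [Na⁺]_out = 66.3, [Na⁺]_in = 10.2 mmol/L.
E_new = (26.8/1)·ln(66.3/10.2) = 26.80 · (1.8718) = 50.16 mV

50.2 mV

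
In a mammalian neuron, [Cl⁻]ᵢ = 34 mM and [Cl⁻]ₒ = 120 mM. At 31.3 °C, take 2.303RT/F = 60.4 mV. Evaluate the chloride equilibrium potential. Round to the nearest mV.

E = (60.4/z) · log₁₀([Cl⁻]_out/[Cl⁻]_in) with z = -1.
For an anion, dividing by z = -1 reverses the sign.
= (60.4/-1) · log₁₀(120/34) = -60.40 · log₁₀(3.529)
= -60.40 · (0.5477) = -33.08 mV

-33 mV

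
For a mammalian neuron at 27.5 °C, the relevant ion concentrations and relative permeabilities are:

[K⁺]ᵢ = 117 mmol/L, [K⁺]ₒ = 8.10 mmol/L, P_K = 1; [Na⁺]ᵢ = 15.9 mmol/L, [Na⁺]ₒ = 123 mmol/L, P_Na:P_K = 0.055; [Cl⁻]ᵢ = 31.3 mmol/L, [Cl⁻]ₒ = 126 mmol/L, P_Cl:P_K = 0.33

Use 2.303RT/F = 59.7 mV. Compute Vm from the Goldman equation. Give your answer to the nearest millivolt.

-48 mV

Vm = 59.7 · log₁₀[(Σ P·[cation]ₒ + Σ P·[anion]ᵢ) / (Σ P·[cation]ᵢ + Σ P·[anion]ₒ)]
Numerator = 1×8.10 + 0.055×123 + 0.33×31.3 = 25.19
Denominator = 1×117 + 0.055×15.9 + 0.33×126 = 159.5
Vm = 59.7 · log₁₀(0.158) = 59.7 × (-0.8013) = -47.84 mV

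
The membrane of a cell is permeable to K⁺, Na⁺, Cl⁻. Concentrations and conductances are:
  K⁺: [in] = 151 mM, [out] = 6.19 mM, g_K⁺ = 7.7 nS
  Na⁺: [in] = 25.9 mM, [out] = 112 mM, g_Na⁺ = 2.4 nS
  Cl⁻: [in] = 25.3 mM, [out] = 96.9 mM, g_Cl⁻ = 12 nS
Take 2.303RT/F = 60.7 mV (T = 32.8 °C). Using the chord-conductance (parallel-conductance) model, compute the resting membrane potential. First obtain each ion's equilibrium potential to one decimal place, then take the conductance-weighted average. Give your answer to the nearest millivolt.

E_K⁺ = (60.7/1)·log₁₀(6.19/151) = -84.2 mV
E_Na⁺ = (60.7/1)·log₁₀(112/25.9) = 38.6 mV
E_Cl⁻ = (60.7/-1)·log₁₀(96.9/25.3) = -35.4 mV
Vm = (Σ gᵢEᵢ)/(Σ gᵢ) = (7.7·-84.2 + 2.4·38.6 + 12·-35.4) / (7.7 + 2.4 + 12)
= -980.50 / 22.1 = -44.37 mV

-44 mV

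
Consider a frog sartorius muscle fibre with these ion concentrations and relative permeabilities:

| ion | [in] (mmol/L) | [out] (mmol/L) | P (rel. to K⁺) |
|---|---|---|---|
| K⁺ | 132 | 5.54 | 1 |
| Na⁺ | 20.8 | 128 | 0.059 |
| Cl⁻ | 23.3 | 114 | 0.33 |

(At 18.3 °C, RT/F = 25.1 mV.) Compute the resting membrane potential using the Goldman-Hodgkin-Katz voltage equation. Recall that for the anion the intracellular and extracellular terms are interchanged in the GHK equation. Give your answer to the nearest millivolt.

Vm = 25.1 · ln[(Σ P·[cation]ₒ + Σ P·[anion]ᵢ) / (Σ P·[cation]ᵢ + Σ P·[anion]ₒ)]
Numerator = 1×5.54 + 0.059×128 + 0.33×23.3 = 20.78
Denominator = 1×132 + 0.059×20.8 + 0.33×114 = 170.8
Vm = 25.1 · ln(0.12164) = 25.1 × (-2.1067) = -52.88 mV

-53 mV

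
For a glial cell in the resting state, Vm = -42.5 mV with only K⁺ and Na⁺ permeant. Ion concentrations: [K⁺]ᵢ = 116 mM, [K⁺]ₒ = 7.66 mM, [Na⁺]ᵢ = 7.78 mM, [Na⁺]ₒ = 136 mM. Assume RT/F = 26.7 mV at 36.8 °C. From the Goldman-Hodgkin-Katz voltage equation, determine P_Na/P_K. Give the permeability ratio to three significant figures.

0.119

Let α = P_Na/P_K. GHK: Vm = 26.7·ln[(Kₒ + α·Naₒ)/(Kᵢ + α·Naᵢ)].
e^(Vm/26.7) = e^(-42.5/26.7) = 0.20357
So 0.20357·(Kᵢ + α·Naᵢ) = Kₒ + α·Naₒ → α = (0.20357·116.0 − 7.66) / (136.0 − 0.20357·7.78)
α = (23.61 − 7.66) / (136.0 − 1.584) = 15.95/134.4 = 0.1187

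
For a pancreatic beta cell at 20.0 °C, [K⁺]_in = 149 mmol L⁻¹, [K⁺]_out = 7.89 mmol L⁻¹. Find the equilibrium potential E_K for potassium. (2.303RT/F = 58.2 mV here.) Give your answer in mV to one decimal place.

-74.3 mV

E = (58.2/z) · log₁₀([K⁺]_out/[K⁺]_in) with z = +1.
= (58.2/1) · log₁₀(7.89/149) = 58.20 · log₁₀(0.05295)
= 58.20 · (-1.2761) = -74.27 mV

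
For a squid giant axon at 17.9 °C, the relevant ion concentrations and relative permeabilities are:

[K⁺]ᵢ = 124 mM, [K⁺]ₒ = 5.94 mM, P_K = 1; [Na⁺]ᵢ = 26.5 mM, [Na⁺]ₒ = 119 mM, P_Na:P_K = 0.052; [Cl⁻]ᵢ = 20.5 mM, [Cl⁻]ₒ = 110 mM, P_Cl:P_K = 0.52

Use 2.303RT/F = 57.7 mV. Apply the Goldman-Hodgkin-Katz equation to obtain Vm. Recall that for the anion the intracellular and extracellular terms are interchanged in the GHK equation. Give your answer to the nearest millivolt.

-52 mV

Vm = 57.7 · log₁₀[(Σ P·[cation]ₒ + Σ P·[anion]ᵢ) / (Σ P·[cation]ᵢ + Σ P·[anion]ₒ)]
Numerator = 1×5.94 + 0.052×119 + 0.52×20.5 = 22.79
Denominator = 1×124 + 0.052×26.5 + 0.52×110 = 182.6
Vm = 57.7 · log₁₀(0.12481) = 57.7 × (-0.9037) = -52.15 mV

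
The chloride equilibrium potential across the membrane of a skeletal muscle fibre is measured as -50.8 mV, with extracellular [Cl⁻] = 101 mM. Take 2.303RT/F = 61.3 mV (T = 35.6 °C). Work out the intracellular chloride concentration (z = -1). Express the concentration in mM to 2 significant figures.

15 mM

Nernst: E = (61.3/-1) · log₁₀([out]/[in]), so log₁₀([out]/[in]) = -50.8 × -1 / 61.3 = 0.8287.
[out]/[in] = 10^(0.8287) = 6.741.
[in] = 101 / 6.741 = 14.98 mM.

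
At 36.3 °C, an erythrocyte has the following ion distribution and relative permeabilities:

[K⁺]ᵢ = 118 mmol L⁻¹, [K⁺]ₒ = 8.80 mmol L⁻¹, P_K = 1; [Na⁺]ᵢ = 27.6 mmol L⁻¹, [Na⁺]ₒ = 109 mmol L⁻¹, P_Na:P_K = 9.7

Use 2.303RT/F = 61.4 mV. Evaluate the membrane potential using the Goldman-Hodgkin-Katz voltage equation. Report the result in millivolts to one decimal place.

27.1 mV

Vm = 61.4 · log₁₀[(Σ P·[cation]ₒ + Σ P·[anion]ᵢ) / (Σ P·[cation]ᵢ + Σ P·[anion]ₒ)]
Numerator = 1×8.80 + 9.7×109 = 1066
Denominator = 1×118 + 9.7×27.6 = 385.7
Vm = 61.4 · log₁₀(2.7639) = 61.4 × (0.4415) = 27.11 mV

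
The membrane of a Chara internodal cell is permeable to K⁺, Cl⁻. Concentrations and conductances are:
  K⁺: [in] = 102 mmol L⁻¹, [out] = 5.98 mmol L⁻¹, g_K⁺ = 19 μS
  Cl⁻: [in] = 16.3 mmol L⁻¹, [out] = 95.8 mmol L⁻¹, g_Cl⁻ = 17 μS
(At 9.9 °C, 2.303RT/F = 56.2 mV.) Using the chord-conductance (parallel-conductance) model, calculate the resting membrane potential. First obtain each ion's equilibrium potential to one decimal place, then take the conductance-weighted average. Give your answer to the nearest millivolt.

E_K⁺ = (56.2/1)·log₁₀(5.98/102) = -69.2 mV
E_Cl⁻ = (56.2/-1)·log₁₀(95.8/16.3) = -43.2 mV
Vm = (Σ gᵢEᵢ)/(Σ gᵢ) = (19·-69.2 + 17·-43.2) / (19 + 17)
= -2049.20 / 36 = -56.92 mV

-57 mV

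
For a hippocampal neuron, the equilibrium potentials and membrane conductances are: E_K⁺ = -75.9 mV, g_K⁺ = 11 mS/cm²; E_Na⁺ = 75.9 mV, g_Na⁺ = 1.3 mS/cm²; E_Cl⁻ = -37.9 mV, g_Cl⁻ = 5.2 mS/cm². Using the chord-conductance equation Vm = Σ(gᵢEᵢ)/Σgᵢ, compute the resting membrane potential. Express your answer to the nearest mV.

-53 mV

Σ gᵢEᵢ = 11·(-75.9) + 1.3·(75.9) + 5.2·(-37.9) = -933.31
Σ gᵢ = 11 + 1.3 + 5.2 = 17.5
Vm = -933.31 / 17.5 = -53.33 mV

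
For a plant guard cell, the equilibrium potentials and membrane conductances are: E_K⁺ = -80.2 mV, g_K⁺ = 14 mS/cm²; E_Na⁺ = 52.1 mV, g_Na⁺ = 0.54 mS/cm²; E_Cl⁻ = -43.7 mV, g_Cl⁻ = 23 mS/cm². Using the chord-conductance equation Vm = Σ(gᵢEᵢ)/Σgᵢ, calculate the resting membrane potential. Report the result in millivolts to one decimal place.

Σ gᵢEᵢ = 14·(-80.2) + 0.54·(52.1) + 23·(-43.7) = -2099.77
Σ gᵢ = 14 + 0.54 + 23 = 37.54
Vm = -2099.77 / 37.54 = -55.93 mV

-55.9 mV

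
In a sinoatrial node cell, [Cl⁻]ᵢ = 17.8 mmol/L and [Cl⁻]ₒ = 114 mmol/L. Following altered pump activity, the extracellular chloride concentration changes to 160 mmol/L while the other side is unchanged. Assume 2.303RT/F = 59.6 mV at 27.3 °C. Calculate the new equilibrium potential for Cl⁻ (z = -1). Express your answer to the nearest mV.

After the shift: [Cl⁻]_out = 160, [Cl⁻]_in = 17.8 mmol/L.
E_new = (59.6/-1)·log₁₀(160/17.8) = -59.60 · (0.9537) = -56.84 mV

-57 mV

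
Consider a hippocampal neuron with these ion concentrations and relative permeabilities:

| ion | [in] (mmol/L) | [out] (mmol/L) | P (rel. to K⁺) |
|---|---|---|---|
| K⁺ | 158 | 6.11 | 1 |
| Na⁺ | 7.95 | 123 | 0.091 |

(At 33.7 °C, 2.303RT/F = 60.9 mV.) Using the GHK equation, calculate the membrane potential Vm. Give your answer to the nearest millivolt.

Vm = 60.9 · log₁₀[(Σ P·[cation]ₒ + Σ P·[anion]ᵢ) / (Σ P·[cation]ᵢ + Σ P·[anion]ₒ)]
Numerator = 1×6.11 + 0.091×123 = 17.3
Denominator = 1×158 + 0.091×7.95 = 158.7
Vm = 60.9 · log₁₀(0.10901) = 60.9 × (-0.9625) = -58.62 mV

-59 mV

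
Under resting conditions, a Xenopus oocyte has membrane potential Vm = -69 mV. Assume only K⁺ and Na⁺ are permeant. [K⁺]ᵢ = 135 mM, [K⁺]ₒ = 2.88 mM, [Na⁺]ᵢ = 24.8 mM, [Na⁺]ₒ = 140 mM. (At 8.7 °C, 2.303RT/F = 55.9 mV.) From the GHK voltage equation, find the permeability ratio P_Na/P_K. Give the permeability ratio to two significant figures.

Let α = P_Na/P_K. GHK: Vm = 55.9·log₁₀[(Kₒ + α·Naₒ)/(Kᵢ + α·Naᵢ)].
10^(Vm/55.9) = 10^(-69.0/55.9) = 0.058298
So 0.058298·(Kᵢ + α·Naᵢ) = Kₒ + α·Naₒ → α = (0.058298·135.0 − 2.88) / (140.0 − 0.058298·24.8)
α = (7.87 − 2.88) / (140.0 − 1.446) = 4.99/138.6 = 0.03602

0.036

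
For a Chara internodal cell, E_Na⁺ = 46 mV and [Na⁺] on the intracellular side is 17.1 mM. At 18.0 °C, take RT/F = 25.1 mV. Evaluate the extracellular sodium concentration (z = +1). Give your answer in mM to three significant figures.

107 mM

Nernst: E = (25.1/1) · ln([out]/[in]), so ln([out]/[in]) = 46.0 × 1 / 25.1 = 1.8327.
[out]/[in] = e^(1.8327) = 6.251.
[out] = 6.251 × 17.1 = 106.9 mM.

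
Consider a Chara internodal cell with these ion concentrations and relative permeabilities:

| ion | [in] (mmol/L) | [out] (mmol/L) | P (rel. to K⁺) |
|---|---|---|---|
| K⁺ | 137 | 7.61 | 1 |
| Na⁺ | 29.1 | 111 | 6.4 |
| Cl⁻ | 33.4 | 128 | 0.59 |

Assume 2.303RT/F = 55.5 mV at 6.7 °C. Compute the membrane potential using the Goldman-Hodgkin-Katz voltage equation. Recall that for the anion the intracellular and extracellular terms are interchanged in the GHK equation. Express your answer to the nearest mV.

Vm = 55.5 · log₁₀[(Σ P·[cation]ₒ + Σ P·[anion]ᵢ) / (Σ P·[cation]ᵢ + Σ P·[anion]ₒ)]
Numerator = 1×7.61 + 6.4×111 + 0.59×33.4 = 737.7
Denominator = 1×137 + 6.4×29.1 + 0.59×128 = 398.8
Vm = 55.5 · log₁₀(1.85) = 55.5 × (0.2672) = 14.83 mV

15 mV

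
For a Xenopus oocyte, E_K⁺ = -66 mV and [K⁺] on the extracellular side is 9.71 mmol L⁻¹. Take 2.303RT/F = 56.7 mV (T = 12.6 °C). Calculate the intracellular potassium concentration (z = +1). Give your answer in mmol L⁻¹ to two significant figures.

Nernst: E = (56.7/1) · log₁₀([out]/[in]), so log₁₀([out]/[in]) = -66.0 × 1 / 56.7 = -1.1640.
[out]/[in] = 10^(-1.1640) = 0.06855.
[in] = 9.71 / 0.06855 = 141.7 mmol L⁻¹.

140 mmol L⁻¹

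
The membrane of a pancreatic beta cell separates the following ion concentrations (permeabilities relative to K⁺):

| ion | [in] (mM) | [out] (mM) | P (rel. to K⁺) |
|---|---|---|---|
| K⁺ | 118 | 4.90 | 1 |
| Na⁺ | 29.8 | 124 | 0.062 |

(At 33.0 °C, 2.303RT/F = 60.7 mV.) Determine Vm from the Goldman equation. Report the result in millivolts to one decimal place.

Vm = 60.7 · log₁₀[(Σ P·[cation]ₒ + Σ P·[anion]ᵢ) / (Σ P·[cation]ᵢ + Σ P·[anion]ₒ)]
Numerator = 1×4.90 + 0.062×124 = 12.59
Denominator = 1×118 + 0.062×29.8 = 119.8
Vm = 60.7 · log₁₀(0.10503) = 60.7 × (-0.9787) = -59.41 mV

-59.4 mV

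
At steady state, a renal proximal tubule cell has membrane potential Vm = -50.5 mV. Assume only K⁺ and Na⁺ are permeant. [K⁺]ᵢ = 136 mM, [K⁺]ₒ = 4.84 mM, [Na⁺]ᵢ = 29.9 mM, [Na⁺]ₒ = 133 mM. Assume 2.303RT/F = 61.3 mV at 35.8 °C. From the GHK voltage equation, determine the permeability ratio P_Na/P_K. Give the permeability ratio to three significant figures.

0.121

Let α = P_Na/P_K. GHK: Vm = 61.3·log₁₀[(Kₒ + α·Naₒ)/(Kᵢ + α·Naᵢ)].
10^(Vm/61.3) = 10^(-50.5/61.3) = 0.15003
So 0.15003·(Kᵢ + α·Naᵢ) = Kₒ + α·Naₒ → α = (0.15003·136.0 − 4.84) / (133.0 − 0.15003·29.9)
α = (20.4 − 4.84) / (133.0 − 4.486) = 15.56/128.5 = 0.1211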